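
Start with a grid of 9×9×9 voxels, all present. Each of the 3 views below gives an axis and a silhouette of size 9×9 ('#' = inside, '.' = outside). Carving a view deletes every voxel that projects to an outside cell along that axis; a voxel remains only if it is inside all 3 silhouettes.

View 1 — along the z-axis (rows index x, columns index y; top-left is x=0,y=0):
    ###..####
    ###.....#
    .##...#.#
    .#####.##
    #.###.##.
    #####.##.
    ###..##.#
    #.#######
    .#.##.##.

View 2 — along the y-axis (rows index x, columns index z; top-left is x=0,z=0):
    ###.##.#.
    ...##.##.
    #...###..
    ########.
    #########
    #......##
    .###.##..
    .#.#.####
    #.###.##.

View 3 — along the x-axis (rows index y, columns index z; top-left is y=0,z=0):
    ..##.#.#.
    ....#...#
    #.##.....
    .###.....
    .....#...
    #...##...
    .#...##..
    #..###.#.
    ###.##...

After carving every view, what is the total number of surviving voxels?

initial block: 9^3 = 729
carve view 1 (along z, XY-mask fill 54/81): 486 voxels remain
carve view 2 (along y, XZ-mask fill 51/81): 313 voxels remain
carve view 3 (along x, YZ-mask fill 29/81): 113 voxels remain

113 voxels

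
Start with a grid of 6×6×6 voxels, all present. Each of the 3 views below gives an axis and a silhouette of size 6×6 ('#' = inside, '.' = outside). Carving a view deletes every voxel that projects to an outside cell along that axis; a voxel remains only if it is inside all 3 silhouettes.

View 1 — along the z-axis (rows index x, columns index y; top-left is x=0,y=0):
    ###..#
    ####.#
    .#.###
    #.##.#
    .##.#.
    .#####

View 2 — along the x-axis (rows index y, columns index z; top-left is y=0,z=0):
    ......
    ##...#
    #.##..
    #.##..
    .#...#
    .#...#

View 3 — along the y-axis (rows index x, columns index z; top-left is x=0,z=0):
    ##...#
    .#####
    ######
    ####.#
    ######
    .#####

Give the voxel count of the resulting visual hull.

full grid |V| = 216
V1 z: intersect with XY mask (25 set) -- 150 left
V2 x: intersect with YZ mask (13 set) -- 58 left
V3 y: intersect with XZ mask (30 set) -- 50 left

voxel count = 50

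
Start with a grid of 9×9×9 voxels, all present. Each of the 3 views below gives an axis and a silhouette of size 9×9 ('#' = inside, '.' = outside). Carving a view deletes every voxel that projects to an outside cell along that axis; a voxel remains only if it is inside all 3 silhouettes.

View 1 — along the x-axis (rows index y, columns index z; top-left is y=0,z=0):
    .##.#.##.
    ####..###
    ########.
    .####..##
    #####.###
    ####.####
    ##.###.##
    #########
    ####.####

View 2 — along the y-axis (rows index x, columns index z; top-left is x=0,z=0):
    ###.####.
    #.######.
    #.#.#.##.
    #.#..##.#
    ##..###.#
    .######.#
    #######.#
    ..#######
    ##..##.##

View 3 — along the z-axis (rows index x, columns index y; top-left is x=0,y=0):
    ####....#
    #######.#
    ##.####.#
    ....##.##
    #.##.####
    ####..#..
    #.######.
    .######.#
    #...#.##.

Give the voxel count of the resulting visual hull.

before carving: 729 voxels (9×9×9)
step 1: project along x, AND mask (66/81) → |grid| = 594
step 2: project along y, AND mask (58/81) → |grid| = 413
step 3: project along z, AND mask (54/81) → |grid| = 276

voxel count = 276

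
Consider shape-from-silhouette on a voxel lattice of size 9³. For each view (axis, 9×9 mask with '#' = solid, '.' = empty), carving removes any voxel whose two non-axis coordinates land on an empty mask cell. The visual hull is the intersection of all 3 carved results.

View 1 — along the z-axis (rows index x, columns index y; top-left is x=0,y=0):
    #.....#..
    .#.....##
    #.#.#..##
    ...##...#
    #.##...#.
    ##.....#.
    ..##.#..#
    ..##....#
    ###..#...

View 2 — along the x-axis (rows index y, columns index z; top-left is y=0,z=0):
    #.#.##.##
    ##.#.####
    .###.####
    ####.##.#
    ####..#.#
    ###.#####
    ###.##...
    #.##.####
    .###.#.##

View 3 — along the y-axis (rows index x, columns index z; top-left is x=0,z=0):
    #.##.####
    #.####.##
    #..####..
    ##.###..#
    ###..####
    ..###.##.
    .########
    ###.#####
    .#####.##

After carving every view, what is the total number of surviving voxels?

150 voxels

start: 9×9×9 = 729 voxels
  1. axis=2 (XY plane), |mask|=31  ⇒  voxels=279
  2. axis=0 (YZ plane), |mask|=59  ⇒  voxels=205
  3. axis=1 (XZ plane), |mask|=60  ⇒  voxels=150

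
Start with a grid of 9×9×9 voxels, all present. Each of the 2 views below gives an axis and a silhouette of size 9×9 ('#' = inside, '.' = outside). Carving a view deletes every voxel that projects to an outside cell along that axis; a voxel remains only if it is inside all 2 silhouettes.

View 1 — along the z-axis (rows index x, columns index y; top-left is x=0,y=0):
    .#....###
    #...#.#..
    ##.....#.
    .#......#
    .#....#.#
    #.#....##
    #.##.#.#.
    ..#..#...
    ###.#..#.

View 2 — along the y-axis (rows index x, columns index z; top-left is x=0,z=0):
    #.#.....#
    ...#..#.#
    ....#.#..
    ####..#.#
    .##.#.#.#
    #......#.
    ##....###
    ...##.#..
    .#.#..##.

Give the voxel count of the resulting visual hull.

|visual hull| = 113

full grid |V| = 729
step 1: project along z, AND mask (31/81) → |grid| = 279
step 2: project along y, AND mask (33/81) → |grid| = 113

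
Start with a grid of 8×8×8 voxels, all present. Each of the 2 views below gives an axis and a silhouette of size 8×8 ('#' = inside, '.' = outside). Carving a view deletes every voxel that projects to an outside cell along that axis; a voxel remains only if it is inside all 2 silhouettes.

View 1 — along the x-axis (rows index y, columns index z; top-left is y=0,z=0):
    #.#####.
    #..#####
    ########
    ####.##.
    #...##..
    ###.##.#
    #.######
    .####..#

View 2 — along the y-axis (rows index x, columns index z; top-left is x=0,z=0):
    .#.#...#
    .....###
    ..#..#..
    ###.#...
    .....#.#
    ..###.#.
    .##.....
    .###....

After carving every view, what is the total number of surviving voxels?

131 voxels

before carving: 512 voxels (8×8×8)
  1. axis=0 (YZ plane), |mask|=47  ⇒  voxels=376
  2. axis=1 (XZ plane), |mask|=23  ⇒  voxels=131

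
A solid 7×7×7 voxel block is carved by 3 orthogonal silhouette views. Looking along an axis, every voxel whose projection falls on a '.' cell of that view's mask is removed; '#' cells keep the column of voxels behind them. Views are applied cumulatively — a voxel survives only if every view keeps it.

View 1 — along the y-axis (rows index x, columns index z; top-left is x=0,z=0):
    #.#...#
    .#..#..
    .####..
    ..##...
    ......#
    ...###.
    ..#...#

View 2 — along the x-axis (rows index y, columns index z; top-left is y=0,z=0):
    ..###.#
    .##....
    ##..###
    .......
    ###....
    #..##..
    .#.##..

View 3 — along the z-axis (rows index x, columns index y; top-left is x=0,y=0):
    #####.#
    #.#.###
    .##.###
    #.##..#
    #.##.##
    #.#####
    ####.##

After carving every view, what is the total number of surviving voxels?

remaining voxels: 42

before carving: 343 voxels (7×7×7)
[1] y-view keeps 17 columns → grid now 119
[2] x-view keeps 20 columns → grid now 51
[3] z-view keeps 37 columns → grid now 42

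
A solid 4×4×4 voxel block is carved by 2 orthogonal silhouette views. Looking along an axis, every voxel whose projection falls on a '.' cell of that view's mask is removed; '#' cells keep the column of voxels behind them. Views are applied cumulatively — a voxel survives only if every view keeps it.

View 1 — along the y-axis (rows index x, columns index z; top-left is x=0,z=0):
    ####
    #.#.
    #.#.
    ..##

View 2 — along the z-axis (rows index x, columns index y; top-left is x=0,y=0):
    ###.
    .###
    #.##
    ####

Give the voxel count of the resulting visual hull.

32 voxels

initial block: 4^3 = 64
carve view 1 (along y, XZ-mask fill 10/16): 40 voxels remain
carve view 2 (along z, XY-mask fill 13/16): 32 voxels remain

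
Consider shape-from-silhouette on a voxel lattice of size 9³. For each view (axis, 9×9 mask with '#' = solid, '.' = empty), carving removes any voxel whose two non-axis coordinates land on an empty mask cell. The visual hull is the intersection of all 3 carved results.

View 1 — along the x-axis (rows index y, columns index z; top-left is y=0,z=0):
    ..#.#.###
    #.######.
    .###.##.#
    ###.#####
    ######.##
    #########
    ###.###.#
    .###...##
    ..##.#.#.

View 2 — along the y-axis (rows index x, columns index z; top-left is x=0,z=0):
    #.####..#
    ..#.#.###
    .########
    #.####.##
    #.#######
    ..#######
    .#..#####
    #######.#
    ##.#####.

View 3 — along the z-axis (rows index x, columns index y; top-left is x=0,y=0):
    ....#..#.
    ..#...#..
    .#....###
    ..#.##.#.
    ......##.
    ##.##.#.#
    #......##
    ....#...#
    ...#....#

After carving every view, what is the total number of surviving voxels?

before carving: 729 voxels (9×9×9)
[1] x-view keeps 59 columns → grid now 531
[2] y-view keeps 62 columns → grid now 411
[3] z-view keeps 27 columns → grid now 129

remaining voxels: 129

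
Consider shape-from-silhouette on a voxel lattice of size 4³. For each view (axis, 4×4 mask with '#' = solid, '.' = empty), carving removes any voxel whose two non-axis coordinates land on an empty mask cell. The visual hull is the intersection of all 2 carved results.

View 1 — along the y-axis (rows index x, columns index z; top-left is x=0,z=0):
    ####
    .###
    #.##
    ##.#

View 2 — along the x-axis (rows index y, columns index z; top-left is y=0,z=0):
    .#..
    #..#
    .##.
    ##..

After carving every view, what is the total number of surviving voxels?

remaining voxels: 22

before carving: 64 voxels (4×4×4)
carve view 1 (along y, XZ-mask fill 13/16): 52 voxels remain
carve view 2 (along x, YZ-mask fill 7/16): 22 voxels remain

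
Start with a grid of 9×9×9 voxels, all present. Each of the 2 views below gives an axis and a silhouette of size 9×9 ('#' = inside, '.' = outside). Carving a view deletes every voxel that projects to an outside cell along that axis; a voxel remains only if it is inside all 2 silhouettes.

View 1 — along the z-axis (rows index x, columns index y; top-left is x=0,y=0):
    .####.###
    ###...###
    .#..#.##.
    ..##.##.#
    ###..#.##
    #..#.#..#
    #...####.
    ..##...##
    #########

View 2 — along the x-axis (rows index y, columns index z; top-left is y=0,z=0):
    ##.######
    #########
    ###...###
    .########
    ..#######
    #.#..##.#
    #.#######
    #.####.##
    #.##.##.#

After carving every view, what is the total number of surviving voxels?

voxel count = 353

initial block: 9^3 = 729
V1 z: intersect with XY mask (50 set) -- 450 left
V2 x: intersect with YZ mask (64 set) -- 353 left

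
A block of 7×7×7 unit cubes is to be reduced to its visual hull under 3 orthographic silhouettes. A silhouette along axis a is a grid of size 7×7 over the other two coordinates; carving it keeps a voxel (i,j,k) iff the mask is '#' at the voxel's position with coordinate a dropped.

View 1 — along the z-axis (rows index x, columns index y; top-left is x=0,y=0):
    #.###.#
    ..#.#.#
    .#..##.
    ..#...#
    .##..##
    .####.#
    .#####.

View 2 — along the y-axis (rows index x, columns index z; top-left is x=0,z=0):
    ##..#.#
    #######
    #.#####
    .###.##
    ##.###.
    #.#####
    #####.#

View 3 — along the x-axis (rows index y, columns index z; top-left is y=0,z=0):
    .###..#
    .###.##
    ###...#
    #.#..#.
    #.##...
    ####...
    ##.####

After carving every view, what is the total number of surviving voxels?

remaining voxels: 89

full grid |V| = 343
after view 1 [z-axis, 27 of 49 cells solid] → remaining = 189
after view 2 [y-axis, 39 of 49 cells solid] → remaining = 149
after view 3 [x-axis, 29 of 49 cells solid] → remaining = 89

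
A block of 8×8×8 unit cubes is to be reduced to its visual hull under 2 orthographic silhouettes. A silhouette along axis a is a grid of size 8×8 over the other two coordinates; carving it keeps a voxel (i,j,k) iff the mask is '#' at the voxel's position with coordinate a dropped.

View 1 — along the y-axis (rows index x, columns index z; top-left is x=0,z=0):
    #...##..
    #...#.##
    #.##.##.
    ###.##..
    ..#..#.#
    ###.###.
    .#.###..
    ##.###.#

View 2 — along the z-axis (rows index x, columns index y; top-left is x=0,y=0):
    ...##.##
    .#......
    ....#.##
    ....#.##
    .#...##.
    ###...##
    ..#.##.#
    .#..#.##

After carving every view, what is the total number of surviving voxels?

|visual hull| = 125

start: 8×8×8 = 512 voxels
[1] y-view keeps 36 columns → grid now 288
[2] z-view keeps 27 columns → grid now 125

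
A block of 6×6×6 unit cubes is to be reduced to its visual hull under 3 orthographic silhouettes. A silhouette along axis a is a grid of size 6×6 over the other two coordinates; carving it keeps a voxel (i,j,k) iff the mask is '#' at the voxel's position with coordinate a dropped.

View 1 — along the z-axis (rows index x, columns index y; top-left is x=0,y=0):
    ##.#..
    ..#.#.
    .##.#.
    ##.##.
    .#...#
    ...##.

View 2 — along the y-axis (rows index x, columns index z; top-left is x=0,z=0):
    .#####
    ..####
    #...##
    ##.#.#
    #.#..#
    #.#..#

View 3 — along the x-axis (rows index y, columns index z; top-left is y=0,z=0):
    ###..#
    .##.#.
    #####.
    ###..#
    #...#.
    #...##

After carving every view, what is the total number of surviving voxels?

initial block: 6^3 = 216
after view 1 [z-axis, 16 of 36 cells solid] → remaining = 96
after view 2 [y-axis, 22 of 36 cells solid] → remaining = 60
after view 3 [x-axis, 21 of 36 cells solid] → remaining = 33

voxel count = 33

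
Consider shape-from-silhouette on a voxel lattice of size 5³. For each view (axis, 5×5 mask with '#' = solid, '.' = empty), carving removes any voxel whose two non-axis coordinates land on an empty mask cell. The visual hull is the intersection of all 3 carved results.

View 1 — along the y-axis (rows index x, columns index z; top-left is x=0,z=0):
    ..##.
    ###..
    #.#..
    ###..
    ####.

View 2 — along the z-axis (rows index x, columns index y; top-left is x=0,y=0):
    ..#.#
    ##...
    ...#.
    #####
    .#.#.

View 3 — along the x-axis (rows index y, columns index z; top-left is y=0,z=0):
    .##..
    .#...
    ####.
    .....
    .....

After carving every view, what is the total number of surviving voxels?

full grid |V| = 125
  1. axis=1 (XZ plane), |mask|=14  ⇒  voxels=70
  2. axis=2 (XY plane), |mask|=12  ⇒  voxels=35
  3. axis=0 (YZ plane), |mask|=7  ⇒  voxels=12

voxel count = 12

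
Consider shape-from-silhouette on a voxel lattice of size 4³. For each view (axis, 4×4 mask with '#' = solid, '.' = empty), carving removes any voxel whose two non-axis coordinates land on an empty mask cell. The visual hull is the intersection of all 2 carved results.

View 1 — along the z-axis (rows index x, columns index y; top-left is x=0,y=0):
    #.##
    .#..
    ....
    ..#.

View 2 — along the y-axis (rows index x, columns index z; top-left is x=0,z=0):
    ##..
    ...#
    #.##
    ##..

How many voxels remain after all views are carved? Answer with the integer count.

initial block: 4^3 = 64
V1 z: intersect with XY mask (5 set) -- 20 left
V2 y: intersect with XZ mask (8 set) -- 9 left

remaining voxels: 9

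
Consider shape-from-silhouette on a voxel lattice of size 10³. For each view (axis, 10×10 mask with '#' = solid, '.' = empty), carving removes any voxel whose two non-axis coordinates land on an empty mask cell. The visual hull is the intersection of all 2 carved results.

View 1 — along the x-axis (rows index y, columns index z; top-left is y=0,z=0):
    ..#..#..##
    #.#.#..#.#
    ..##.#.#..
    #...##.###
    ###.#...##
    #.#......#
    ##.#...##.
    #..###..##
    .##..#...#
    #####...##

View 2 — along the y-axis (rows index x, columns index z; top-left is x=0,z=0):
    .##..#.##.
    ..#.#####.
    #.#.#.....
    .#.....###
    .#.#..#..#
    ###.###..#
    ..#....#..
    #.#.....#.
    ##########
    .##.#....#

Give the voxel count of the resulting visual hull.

initial block: 10^3 = 1000
  1. axis=0 (YZ plane), |mask|=50  ⇒  voxels=500
  2. axis=1 (XZ plane), |mask|=48  ⇒  voxels=251

voxel count = 251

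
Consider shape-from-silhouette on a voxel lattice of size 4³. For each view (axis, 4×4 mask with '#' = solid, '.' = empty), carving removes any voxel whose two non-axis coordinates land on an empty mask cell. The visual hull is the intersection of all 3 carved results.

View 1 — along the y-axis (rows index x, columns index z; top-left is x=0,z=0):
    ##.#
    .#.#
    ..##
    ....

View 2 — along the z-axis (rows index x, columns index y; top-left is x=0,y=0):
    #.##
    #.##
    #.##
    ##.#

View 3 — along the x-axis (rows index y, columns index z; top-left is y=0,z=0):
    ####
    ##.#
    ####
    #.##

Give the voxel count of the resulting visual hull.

full grid |V| = 64
step 1: project along y, AND mask (7/16) → |grid| = 28
step 2: project along z, AND mask (12/16) → |grid| = 21
step 3: project along x, AND mask (14/16) → |grid| = 19

remaining voxels: 19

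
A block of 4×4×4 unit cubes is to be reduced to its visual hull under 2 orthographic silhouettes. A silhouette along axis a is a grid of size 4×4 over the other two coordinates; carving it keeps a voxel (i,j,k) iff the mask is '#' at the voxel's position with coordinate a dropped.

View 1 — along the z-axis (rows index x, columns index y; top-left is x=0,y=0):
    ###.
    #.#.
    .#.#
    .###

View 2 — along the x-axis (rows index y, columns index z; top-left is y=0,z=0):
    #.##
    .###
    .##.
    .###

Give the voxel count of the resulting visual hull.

start: 4×4×4 = 64 voxels
[1] z-view keeps 10 columns → grid now 40
[2] x-view keeps 11 columns → grid now 27

remaining voxels: 27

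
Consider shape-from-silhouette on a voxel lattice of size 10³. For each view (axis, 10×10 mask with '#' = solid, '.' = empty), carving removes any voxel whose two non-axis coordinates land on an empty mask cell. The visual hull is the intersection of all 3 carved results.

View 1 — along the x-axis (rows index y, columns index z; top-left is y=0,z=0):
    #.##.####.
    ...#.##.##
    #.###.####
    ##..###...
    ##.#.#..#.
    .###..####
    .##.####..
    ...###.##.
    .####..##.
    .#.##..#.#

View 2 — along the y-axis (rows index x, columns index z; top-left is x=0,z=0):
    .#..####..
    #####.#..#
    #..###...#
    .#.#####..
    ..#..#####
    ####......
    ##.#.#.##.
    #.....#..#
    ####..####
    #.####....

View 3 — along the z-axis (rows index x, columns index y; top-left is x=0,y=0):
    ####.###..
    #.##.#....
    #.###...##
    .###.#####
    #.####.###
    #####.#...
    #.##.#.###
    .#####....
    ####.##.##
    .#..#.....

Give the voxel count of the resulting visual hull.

start: 10×10×10 = 1000 voxels
  1. axis=0 (YZ plane), |mask|=59  ⇒  voxels=590
  2. axis=1 (XZ plane), |mask|=55  ⇒  voxels=323
  3. axis=2 (XY plane), |mask|=61  ⇒  voxels=215

voxel count = 215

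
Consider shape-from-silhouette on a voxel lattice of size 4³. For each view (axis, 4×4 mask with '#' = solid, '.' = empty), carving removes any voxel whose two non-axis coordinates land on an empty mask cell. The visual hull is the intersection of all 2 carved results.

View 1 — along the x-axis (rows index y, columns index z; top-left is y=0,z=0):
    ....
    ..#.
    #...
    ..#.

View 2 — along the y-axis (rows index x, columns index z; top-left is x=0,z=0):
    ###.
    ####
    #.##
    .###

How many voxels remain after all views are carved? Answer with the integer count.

voxel count = 11

initial block: 4^3 = 64
V1 x: intersect with YZ mask (3 set) -- 12 left
V2 y: intersect with XZ mask (13 set) -- 11 left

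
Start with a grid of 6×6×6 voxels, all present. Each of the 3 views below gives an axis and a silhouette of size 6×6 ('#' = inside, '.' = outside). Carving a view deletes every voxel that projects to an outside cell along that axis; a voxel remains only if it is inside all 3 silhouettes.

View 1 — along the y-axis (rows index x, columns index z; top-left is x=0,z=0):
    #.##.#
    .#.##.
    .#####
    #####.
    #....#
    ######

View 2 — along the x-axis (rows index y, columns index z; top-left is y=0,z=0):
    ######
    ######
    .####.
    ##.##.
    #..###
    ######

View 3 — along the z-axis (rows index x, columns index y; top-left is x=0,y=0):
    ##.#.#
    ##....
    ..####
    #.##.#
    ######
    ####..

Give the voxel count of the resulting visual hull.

remaining voxels: 82

initial block: 6^3 = 216
step 1: project along y, AND mask (25/36) → |grid| = 150
step 2: project along x, AND mask (30/36) → |grid| = 126
step 3: project along z, AND mask (24/36) → |grid| = 82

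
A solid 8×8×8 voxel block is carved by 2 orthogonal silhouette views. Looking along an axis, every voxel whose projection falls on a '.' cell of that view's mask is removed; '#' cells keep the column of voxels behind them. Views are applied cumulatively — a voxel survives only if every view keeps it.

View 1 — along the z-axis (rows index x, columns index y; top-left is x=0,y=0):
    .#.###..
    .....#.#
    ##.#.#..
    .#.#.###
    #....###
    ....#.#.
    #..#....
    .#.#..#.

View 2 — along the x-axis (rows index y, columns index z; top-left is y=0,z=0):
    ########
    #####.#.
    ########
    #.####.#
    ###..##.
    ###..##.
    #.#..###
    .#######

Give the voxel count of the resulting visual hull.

initial block: 8^3 = 512
V1 z: intersect with XY mask (26 set) -- 208 left
V2 x: intersect with YZ mask (50 set) -- 154 left

remaining voxels: 154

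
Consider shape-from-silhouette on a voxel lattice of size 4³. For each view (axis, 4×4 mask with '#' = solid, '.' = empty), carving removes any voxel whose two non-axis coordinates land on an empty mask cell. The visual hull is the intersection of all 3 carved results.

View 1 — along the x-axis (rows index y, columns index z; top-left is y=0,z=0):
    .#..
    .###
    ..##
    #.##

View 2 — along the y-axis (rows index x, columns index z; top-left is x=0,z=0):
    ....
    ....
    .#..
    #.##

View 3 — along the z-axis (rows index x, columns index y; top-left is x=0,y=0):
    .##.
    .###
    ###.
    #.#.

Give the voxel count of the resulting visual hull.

voxel count = 4

initial block: 4^3 = 64
after view 1 [x-axis, 9 of 16 cells solid] → remaining = 36
after view 2 [y-axis, 4 of 16 cells solid] → remaining = 9
after view 3 [z-axis, 10 of 16 cells solid] → remaining = 4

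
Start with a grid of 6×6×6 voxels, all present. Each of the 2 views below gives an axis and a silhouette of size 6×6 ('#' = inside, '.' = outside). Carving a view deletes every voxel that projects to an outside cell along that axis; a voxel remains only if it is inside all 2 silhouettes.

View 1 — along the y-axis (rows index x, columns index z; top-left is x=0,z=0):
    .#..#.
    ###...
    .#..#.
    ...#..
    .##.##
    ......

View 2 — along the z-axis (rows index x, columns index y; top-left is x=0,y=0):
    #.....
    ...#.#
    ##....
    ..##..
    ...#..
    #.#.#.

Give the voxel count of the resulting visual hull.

18 voxels

full grid |V| = 216
  1. axis=1 (XZ plane), |mask|=12  ⇒  voxels=72
  2. axis=2 (XY plane), |mask|=11  ⇒  voxels=18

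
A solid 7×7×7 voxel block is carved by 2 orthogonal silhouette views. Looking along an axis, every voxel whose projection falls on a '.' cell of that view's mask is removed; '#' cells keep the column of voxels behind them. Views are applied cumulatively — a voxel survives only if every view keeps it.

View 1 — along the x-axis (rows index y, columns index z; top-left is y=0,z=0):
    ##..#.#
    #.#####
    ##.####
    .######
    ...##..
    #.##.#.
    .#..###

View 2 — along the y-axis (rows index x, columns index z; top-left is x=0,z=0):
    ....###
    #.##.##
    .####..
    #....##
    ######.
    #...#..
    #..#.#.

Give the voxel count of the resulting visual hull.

full grid |V| = 343
[1] x-view keeps 32 columns → grid now 224
[2] y-view keeps 26 columns → grid now 121

121 voxels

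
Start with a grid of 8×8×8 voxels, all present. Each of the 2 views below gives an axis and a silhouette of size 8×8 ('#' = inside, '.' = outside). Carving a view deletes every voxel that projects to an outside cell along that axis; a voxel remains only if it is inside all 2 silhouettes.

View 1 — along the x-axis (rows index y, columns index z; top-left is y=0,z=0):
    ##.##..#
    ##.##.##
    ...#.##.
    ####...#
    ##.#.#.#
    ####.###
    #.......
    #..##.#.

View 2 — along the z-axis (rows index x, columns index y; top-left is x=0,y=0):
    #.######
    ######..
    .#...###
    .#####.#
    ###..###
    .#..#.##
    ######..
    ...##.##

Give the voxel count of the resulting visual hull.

197 voxels

before carving: 512 voxels (8×8×8)
step 1: project along x, AND mask (36/64) → |grid| = 288
step 2: project along z, AND mask (43/64) → |grid| = 197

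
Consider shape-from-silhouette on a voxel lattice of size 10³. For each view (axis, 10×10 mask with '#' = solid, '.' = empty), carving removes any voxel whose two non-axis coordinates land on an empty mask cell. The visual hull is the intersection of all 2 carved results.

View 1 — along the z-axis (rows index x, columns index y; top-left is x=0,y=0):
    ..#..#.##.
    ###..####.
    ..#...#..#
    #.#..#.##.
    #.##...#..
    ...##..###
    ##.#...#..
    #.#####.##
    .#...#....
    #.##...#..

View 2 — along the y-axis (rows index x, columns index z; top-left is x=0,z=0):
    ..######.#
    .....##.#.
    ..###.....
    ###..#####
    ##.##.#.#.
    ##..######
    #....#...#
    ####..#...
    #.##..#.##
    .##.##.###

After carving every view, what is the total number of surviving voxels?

full grid |V| = 1000
after view 1 [z-axis, 46 of 100 cells solid] → remaining = 460
after view 2 [y-axis, 56 of 100 cells solid] → remaining = 254

254 voxels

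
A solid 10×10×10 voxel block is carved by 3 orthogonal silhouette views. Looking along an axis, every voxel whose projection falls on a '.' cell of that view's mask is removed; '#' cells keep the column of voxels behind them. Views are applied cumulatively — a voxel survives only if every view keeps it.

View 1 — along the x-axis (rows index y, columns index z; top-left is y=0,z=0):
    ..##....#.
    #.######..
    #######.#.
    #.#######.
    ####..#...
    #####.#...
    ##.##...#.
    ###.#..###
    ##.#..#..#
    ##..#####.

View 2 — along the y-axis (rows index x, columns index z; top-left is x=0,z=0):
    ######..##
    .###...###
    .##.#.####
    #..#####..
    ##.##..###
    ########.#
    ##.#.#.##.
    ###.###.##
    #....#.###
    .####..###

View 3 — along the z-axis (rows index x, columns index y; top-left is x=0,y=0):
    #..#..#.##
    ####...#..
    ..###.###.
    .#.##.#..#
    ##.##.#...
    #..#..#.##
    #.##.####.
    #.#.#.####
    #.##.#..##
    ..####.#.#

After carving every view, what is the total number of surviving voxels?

start: 10×10×10 = 1000 voxels
V1 x: intersect with YZ mask (61 set) -- 610 left
V2 y: intersect with XZ mask (69 set) -- 414 left
V3 z: intersect with XY mask (57 set) -- 234 left

234 voxels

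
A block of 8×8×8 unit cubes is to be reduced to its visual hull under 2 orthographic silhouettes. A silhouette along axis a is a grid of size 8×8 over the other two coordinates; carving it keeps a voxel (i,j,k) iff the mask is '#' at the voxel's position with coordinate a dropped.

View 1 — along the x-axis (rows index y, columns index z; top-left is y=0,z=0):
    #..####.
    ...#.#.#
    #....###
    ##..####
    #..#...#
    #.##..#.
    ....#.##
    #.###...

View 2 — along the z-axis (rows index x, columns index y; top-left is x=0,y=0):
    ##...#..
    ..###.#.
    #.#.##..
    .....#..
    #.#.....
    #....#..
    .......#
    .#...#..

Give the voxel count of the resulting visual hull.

voxel count = 77

start: 8×8×8 = 512 voxels
step 1: project along x, AND mask (32/64) → |grid| = 256
step 2: project along z, AND mask (19/64) → |grid| = 77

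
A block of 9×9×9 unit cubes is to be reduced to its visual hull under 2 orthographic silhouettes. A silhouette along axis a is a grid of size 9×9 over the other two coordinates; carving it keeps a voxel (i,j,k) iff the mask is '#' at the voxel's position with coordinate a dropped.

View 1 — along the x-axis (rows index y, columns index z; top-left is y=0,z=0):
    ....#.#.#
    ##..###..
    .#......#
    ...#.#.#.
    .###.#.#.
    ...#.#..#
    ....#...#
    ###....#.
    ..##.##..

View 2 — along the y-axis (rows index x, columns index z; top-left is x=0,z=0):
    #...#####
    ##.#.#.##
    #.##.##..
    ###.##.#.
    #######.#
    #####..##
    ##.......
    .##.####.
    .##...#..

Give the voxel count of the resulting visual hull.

remaining voxels: 167

full grid |V| = 729
V1 x: intersect with YZ mask (31 set) -- 279 left
V2 y: intersect with XZ mask (49 set) -- 167 left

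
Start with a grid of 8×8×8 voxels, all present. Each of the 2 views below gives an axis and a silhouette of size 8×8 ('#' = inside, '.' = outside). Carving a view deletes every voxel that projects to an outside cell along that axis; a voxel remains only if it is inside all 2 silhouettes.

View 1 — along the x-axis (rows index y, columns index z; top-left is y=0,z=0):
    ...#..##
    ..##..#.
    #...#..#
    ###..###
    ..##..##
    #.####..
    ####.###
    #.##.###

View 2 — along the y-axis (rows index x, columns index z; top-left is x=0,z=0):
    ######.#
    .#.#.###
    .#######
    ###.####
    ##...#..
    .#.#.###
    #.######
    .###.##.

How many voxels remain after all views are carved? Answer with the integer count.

before carving: 512 voxels (8×8×8)
[1] x-view keeps 37 columns → grid now 296
[2] y-view keeps 46 columns → grid now 212

voxel count = 212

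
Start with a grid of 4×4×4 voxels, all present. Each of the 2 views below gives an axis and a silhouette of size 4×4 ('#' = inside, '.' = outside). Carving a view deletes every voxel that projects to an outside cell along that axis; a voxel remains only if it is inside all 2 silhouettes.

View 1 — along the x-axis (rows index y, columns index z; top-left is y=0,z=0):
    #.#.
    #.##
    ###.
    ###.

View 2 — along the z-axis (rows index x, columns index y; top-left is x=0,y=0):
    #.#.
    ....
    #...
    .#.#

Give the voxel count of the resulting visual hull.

full grid |V| = 64
V1 x: intersect with YZ mask (11 set) -- 44 left
V2 z: intersect with XY mask (5 set) -- 13 left

remaining voxels: 13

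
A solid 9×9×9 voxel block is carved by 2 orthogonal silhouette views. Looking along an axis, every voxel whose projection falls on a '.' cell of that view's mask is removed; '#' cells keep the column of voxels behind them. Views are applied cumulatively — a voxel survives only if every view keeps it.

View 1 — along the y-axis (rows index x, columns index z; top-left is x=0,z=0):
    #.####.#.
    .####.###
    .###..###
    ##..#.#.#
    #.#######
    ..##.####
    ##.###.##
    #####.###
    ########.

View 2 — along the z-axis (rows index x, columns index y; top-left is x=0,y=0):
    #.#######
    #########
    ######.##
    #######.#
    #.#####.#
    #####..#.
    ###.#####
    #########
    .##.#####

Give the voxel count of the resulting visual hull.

full grid |V| = 729
  1. axis=1 (XZ plane), |mask|=61  ⇒  voxels=549
  2. axis=2 (XY plane), |mask|=70  ⇒  voxels=475

|visual hull| = 475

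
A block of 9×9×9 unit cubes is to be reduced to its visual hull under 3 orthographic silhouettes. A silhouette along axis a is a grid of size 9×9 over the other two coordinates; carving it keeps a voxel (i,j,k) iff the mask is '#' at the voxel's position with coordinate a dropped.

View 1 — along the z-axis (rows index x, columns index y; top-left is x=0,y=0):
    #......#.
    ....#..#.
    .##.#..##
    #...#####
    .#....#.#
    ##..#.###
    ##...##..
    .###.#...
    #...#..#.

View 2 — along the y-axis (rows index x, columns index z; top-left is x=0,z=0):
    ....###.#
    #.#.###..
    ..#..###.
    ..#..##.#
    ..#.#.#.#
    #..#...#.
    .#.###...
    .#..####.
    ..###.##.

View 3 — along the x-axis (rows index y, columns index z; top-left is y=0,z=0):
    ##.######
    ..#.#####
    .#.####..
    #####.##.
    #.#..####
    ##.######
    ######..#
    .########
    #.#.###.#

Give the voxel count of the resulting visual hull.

remaining voxels: 119

before carving: 729 voxels (9×9×9)
V1 z: intersect with XY mask (35 set) -- 315 left
V2 y: intersect with XZ mask (38 set) -- 143 left
V3 x: intersect with YZ mask (61 set) -- 119 left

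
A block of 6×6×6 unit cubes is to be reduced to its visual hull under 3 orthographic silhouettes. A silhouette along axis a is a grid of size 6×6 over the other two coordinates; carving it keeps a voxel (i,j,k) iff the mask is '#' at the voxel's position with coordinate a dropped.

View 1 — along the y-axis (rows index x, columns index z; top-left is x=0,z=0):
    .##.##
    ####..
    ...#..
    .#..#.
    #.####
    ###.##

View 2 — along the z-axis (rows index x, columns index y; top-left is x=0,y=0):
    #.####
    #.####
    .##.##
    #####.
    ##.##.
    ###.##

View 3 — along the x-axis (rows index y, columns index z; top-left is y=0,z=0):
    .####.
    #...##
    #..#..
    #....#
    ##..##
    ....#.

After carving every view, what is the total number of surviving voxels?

45 voxels

before carving: 216 voxels (6×6×6)
after view 1 [y-axis, 21 of 36 cells solid] → remaining = 126
after view 2 [z-axis, 28 of 36 cells solid] → remaining = 99
after view 3 [x-axis, 16 of 36 cells solid] → remaining = 45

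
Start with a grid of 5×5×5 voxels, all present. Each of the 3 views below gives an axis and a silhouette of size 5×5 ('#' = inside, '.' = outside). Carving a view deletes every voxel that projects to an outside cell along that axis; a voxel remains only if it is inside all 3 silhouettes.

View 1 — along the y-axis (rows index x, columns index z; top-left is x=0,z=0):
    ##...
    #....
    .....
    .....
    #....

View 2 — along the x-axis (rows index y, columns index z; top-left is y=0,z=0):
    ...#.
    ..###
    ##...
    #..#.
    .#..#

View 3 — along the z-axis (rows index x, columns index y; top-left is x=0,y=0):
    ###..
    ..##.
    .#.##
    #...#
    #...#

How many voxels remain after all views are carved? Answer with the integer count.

before carving: 125 voxels (5×5×5)
[1] y-view keeps 4 columns → grid now 20
[2] x-view keeps 10 columns → grid now 8
[3] z-view keeps 12 columns → grid now 4

remaining voxels: 4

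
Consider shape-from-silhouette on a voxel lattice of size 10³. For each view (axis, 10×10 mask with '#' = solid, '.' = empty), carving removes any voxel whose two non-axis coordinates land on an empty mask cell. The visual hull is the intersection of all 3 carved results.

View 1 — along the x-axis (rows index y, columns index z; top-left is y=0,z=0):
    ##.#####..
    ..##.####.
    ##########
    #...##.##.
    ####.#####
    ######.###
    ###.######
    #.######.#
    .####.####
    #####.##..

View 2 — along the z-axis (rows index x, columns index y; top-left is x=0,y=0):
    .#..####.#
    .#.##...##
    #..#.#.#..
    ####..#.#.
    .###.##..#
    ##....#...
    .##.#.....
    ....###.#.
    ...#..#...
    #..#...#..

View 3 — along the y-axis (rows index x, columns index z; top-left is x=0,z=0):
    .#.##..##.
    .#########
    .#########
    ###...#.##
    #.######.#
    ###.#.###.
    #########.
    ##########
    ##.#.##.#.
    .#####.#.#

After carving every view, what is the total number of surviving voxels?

full grid |V| = 1000
[1] x-view keeps 78 columns → grid now 780
[2] z-view keeps 42 columns → grid now 319
[3] y-view keeps 76 columns → grid now 238

remaining voxels: 238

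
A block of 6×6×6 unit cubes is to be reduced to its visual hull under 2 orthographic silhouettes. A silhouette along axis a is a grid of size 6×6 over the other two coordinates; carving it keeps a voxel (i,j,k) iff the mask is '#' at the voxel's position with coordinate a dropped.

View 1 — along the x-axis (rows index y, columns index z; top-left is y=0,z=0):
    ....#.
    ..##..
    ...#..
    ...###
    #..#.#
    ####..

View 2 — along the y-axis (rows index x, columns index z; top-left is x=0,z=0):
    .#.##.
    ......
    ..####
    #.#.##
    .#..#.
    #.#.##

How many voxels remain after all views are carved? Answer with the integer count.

voxel count = 38

initial block: 6^3 = 216
V1 x: intersect with YZ mask (14 set) -- 84 left
V2 y: intersect with XZ mask (17 set) -- 38 left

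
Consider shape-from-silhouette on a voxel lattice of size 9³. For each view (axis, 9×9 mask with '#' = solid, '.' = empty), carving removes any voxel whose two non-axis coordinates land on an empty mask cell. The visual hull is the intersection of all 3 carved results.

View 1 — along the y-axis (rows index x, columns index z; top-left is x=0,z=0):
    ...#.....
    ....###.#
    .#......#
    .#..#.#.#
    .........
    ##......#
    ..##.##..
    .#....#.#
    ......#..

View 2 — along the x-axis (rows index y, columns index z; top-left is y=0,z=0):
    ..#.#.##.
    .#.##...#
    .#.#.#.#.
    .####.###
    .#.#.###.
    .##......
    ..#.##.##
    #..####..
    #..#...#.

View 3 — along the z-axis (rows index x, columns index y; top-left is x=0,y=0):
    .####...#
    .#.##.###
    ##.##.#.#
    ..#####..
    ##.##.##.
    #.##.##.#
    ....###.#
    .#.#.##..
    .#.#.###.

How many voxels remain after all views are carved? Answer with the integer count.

full grid |V| = 729
after view 1 [y-axis, 22 of 81 cells solid] → remaining = 198
after view 2 [x-axis, 39 of 81 cells solid] → remaining = 91
after view 3 [z-axis, 47 of 81 cells solid] → remaining = 56

remaining voxels: 56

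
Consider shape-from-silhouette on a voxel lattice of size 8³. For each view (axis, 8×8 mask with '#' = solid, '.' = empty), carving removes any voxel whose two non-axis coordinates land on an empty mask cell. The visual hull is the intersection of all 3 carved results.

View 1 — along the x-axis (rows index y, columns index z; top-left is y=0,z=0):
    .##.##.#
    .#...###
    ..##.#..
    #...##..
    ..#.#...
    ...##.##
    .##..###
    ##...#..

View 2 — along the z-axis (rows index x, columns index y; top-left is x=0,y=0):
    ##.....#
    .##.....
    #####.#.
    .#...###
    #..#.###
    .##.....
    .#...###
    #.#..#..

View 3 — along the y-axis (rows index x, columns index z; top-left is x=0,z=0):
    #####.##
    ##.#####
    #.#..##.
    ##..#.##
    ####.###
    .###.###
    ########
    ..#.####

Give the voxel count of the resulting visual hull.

full grid |V| = 512
V1 x: intersect with YZ mask (29 set) -- 232 left
V2 z: intersect with XY mask (29 set) -- 112 left
V3 y: intersect with XZ mask (49 set) -- 87 left

87 voxels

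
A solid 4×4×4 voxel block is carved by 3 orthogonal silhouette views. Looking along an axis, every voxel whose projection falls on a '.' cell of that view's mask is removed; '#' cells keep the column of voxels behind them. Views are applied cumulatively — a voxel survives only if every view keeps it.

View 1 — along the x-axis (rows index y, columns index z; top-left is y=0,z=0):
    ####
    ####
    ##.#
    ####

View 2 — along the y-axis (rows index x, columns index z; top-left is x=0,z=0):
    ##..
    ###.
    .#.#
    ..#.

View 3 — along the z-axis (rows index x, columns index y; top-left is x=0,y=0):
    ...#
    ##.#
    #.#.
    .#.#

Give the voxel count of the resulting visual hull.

before carving: 64 voxels (4×4×4)
[1] x-view keeps 15 columns → grid now 60
[2] y-view keeps 8 columns → grid now 30
[3] z-view keeps 8 columns → grid now 17

voxel count = 17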